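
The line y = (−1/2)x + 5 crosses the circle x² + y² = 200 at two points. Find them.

(−10, 10) and (14, −2)

Express y = (10 − x)/2 and substitute into the circle:
5x² − 20x − 700 = 0  ⟹  x² − 4x − 140 = 0
x = 14 or x = −10, giving (14, −2) and (−10, 10).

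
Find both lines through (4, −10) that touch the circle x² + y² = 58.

A line y − (−10) = m(x − (4)) is tangent when its distance from (0, 0) is √58:
[m·(−4) − (10)]² = 58(m² + 1)
21m² − 40m − 21 = 0, so m = 7/3 or m = −3/7.
Through (4, −10) these give 7x − 3y = 58 and 3x + 7y = −58.

7x − 3y = 58 and 3x + 7y = −58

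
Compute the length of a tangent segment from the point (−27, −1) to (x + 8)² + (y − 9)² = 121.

Centre (−8, 9), r² = 121. |PO|² = (−19)² + (−10)² = 461.
By the tangent–radius right angle, tangent length = √(|PO|² − r²) = √340 = 2√85.

2√85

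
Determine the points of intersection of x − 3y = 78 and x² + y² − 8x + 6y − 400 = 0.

Substitute y = (−78 + x)/3:
10x² − 210x + 1080 = 0  ⟹  x² − 21x + 108 = 0
x = 12 or x = 9, giving (12, −22) and (9, −23).

(9, −23) and (12, −22)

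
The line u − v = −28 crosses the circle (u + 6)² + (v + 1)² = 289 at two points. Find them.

Substitute v = u + 28:
2u² + 70u + 588 = 0  ⟹  u² + 35u + 294 = 0
u = −14 or u = −21, giving (−14, 14) and (−21, 7).

(−21, 7) and (−14, 14)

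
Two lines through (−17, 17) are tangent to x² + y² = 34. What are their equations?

A line y − (17) = m(x − (−17)) is tangent when its distance from (0, 0) is √34:
(17m − (−17))² = 34(m² + 1)
15m² + 34m + 15 = 0, so m = −3/5 or m = −5/3.
Through (−17, 17) these give 3x + 5y = 34 and 5x + 3y = −34.

3x + 5y = 34 and 5x + 3y = −34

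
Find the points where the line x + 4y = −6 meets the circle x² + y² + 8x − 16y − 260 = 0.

(−22, 4) and (10, −4)

Substitute y = (−6 − x)/4:
17x² + 204x − 3740 = 0  ⟹  x² + 12x − 220 = 0
x = 10 or x = −22, giving (10, −4) and (−22, 4).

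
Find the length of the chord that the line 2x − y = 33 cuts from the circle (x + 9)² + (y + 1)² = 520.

Centre (−9, −1), r² = 520. Perpendicular distance d from centre to line = |−50| / √5 = 50/√5.
Chord = 2√(r² − d²) = 2·√(20) = 4√5.

4√5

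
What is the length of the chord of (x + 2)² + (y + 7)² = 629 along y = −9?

The distance from (−2, −7) to the line is 2, and r² = 629.
Chord = 2√(r² − d²) = 2·√(625) = 50.

50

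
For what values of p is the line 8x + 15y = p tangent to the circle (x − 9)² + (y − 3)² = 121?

For a tangent, require d(centre, line) = r = 11.
|8·9 + 15·3 − p| / √289 = 11
|p − (117)| = 11·17, so p = 304 or p = −70.

p = −70 or p = 304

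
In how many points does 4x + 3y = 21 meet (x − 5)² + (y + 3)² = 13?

2

Substituting the line into the circle gives 25x² − 330x + 1008 = 0.
Discriminant = (−330)² − 4·25·(1008) = 8100 > 0.
Two real roots: the line is a secant.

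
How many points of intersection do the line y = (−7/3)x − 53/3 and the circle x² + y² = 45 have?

0

Substituting the line into the circle gives 58x² + 742x + 2404 = 0.
Δ = 550564 − 557728 = −7164.
No real roots: the line does not meet the circle.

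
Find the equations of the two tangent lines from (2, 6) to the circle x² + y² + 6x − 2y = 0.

A line y − (6) = m(x − (2)) is tangent when its distance from (−3, 1) is √10:
[m·(−5) − (−5)]² = 10(m² + 1)
3m² − 10m + 3 = 0, so m = 1/3 or m = 3.
Through (2, 6) these give x − 3y = −16 and 3x − y = 0.

x − 3y = −16 and 3x − y = 0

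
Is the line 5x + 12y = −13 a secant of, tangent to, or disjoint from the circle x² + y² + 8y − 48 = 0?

Centre (0, −4), r² = 64. Distance² from centre to line = (−35)²/169 = 1225/169.
Since d² < r², the line cuts the circle twice.

secant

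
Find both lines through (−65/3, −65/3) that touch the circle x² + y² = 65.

4x − 7y = 65 and 7x − 4y = −65

Let a tangent through (−65/3, −65/3) have slope m. Its distance from (0, 0) must equal √65:
[m·(65/3) − (65/3)]² = 65(m² + 1)
28m² − 65m + 28 = 0, so m = 4/7 or m = 7/4.
Through (−65/3, −65/3) these give 4x − 7y = 65 and 7x − 4y = −65.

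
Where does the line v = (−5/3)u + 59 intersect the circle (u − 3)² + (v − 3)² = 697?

(24, 19) and (27, 14)

Express v = (177 − 5u)/3 and substitute into the circle:
34u² − 1734u + 22032 = 0  ⟹  u² − 51u + 648 = 0
u = 27 or u = 24, giving (27, 14) and (24, 19).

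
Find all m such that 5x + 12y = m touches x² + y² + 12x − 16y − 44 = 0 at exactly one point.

m = −90 or m = 222

For a tangent, require d(centre, line) = r = 12.
|5·(−6) + 12·8 − m| / √169 = 12
|m − (66)| = 12·13, so m = 222 or m = −90.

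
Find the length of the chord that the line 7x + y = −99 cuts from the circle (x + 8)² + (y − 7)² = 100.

10√2

Centre (−8, 7), r² = 100. Perpendicular distance d from centre to line = |50| / √50 = 50/√50.
Chord = 2√(r² − d²) = 2·√(50) = 10√2.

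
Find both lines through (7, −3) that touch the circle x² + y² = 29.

5x + 2y = 29 and 2x − 5y = 29

Write the tangent as mx − y + (−3 − m·(7)) = 0 and set its distance from the centre to √29:
[m·(−7) − (3)]² = 29(m² + 1)
10m² + 21m − 10 = 0, so m = −5/2 or m = 2/5.
With m = −5/2: 5x + 2y = 29. With m = 2/5: 2x − 5y = 29.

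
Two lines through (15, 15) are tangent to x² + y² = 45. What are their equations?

Write the tangent as mx − y + (15 − m·(15)) = 0 and set its distance from the centre to 3√5:
[m·(−15) − (−15)]² = 45(m² + 1)
2m² − 5m + 2 = 0, so m = 1/2 or m = 2.
Through (15, 15) these give x − 2y = −15 and 2x − y = 15.

x − 2y = −15 and 2x − y = 15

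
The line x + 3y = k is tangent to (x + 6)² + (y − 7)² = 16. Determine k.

k = 15 ± 4√10

For a tangent, require d(centre, line) = r = 4.
|1·(−6) + 3·7 − k| / √10 = 4
|k − (15)| = 4√10.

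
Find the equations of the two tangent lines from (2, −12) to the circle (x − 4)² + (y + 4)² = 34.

Let a tangent through (2, −12) have slope m. Its distance from (4, −4) must equal √34:
[m·(2) − (8)]² = 34(m² + 1)
15m² + 16m − 15 = 0, so m = −5/3 or m = 3/5.
With m = −5/3: 5x + 3y = −26. With m = 3/5: 3x − 5y = 66.

5x + 3y = −26 and 3x − 5y = 66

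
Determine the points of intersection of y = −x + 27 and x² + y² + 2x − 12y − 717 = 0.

(−6, 33) and (26, 1)

From the line, y = −x + 27. Substituting:
2x² − 40x − 312 = 0  ⟹  x² − 20x − 156 = 0
x = 26 or x = −6, giving (26, 1) and (−6, 33).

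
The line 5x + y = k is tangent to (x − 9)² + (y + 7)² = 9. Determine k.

The line touches the circle iff its distance from (9, −7) is 3:
|5·9 + 1·(−7) − k| / √26 = 3
|k − (38)| = 3√26.

k = 38 ± 3√26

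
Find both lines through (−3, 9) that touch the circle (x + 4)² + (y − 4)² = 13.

A line y − (9) = m(x − (−3)) is tangent when its distance from (−4, 4) is √13:
(−1m − (−5))² = 13(m² + 1)
6m² + 5m − 6 = 0, so m = −3/2 or m = 2/3.
With m = −3/2: 3x + 2y = 9. With m = 2/3: 2x − 3y = −33.

3x + 2y = 9 and 2x − 3y = −33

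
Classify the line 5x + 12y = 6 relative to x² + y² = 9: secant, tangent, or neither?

Substituting the line into the circle gives 169x² − 60x − 1260 = 0.
Discriminant = (−60)² − 4·169·(−1260) = 855360 > 0.
Two real roots: the line is a secant.

secant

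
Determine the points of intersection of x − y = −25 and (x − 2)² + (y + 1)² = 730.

(−25, 0) and (1, 26)

From the line, y = x + 25. Substituting:
2x² + 48x − 50 = 0  ⟹  x² + 24x − 25 = 0
x = 1 or x = −25, giving (1, 26) and (−25, 0).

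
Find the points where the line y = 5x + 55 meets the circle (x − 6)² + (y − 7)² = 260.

From the line, y = 5x + 55. Substituting:
26x² + 468x + 2080 = 0  ⟹  x² + 18x + 80 = 0
x = −8 or x = −10, giving (−8, 15) and (−10, 5).

(−10, 5) and (−8, 15)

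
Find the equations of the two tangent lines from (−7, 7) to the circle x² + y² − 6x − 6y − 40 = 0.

A line y − (7) = m(x − (−7)) is tangent when its distance from (3, 3) is √58:
(10m − (−4))² = 58(m² + 1)
21m² + 40m − 21 = 0, so m = −7/3 or m = 3/7.
Through (−7, 7) these give 7x + 3y = −28 and 3x − 7y = −70.

7x + 3y = −28 and 3x − 7y = −70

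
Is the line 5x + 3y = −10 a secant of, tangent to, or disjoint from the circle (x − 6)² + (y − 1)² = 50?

disjoint

Substituting the line into the circle gives 34x² + 22x + 43 = 0.
Discriminant = (22)² − 4·34·(43) = −5364 < 0.
No real roots: the line does not meet the circle.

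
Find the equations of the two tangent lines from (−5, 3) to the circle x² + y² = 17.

4x + y = −17 and x − 4y = −17

Let a tangent through (−5, 3) have slope m. Its distance from (0, 0) must equal √17:
[m·(5) − (−3)]² = 17(m² + 1)
4m² + 15m − 4 = 0, so m = −4 or m = 1/4.
With m = −4: 4x + y = −17. With m = 1/4: x − 4y = −17.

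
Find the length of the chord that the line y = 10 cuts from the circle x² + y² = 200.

Express y = 10 and substitute into the circle:
x² − 100 = 0
x = 10 or x = −10, giving (10, 10) and (−10, 10).
Chord length = distance between (10, 10) and (−10, 10) = √400 = 20.

20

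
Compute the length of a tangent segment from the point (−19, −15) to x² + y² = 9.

With centre O = (0, 0), |OP|² = 586 and r² = 9.
The tangent meets the radius at right angles, so tangent² = |PO|² − r² = 586 − 9 = 577.

√577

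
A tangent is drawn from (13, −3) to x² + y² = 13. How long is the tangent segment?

√165

With centre O = (0, 0), |OP|² = 178 and r² = 13.
By the tangent–radius right angle, tangent length = √(|PO|² − r²) = √165.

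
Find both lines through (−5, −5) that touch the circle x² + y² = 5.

2x − y = −5 and x − 2y = 5

A line y − (−5) = m(x − (−5)) is tangent when its distance from (0, 0) is √5:
(5m − (5))² = 5(m² + 1)
2m² − 5m + 2 = 0, so m = 2 or m = 1/2.
Through (−5, −5) these give 2x − y = −5 and x − 2y = 5.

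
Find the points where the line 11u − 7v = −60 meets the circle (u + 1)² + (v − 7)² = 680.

Express v = (60 + 11u)/7 and substitute into the circle:
170u² + 340u − 33150 = 0  ⟹  u² + 2u − 195 = 0
u = 13 or u = −15, giving (13, 29) and (−15, −15).

(−15, −15) and (13, 29)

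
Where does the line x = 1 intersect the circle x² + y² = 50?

(1, −7) and (1, 7)

The line gives x = 1. Substituting into the circle:
y² − 49 = 0
y = 7 or y = −7, giving (1, 7) and (1, −7).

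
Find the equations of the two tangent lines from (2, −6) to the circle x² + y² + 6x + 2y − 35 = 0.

A line y − (−6) = m(x − (2)) is tangent when its distance from (−3, −1) is 3√5:
[m·(−5) − (5)]² = 45(m² + 1)
2m² − 5m + 2 = 0, so m = 2 or m = 1/2.
With m = 2: 2x − y = 10. With m = 1/2: x − 2y = 14.

2x − y = 10 and x − 2y = 14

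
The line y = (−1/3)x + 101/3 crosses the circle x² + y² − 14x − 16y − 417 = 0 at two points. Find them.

Express y = (101 − x)/3 and substitute into the circle:
10x² − 280x + 1600 = 0  ⟹  x² − 28x + 160 = 0
x = 20 or x = 8, giving (20, 27) and (8, 31).

(8, 31) and (20, 27)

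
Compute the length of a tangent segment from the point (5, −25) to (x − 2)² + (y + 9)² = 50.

√215

The centre is (2, −9) and r = 5√2. The square of the distance from P to the centre is 9 + 256 = 265.
The tangent meets the radius at right angles, so tangent² = |PO|² − r² = 265 − 50 = 215.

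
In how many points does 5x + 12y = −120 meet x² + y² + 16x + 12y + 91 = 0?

2

Centre (−8, −6), r² = 9. Distance² from centre to line = (8)²/169 = 64/169.
Since d² < r², the line cuts the circle twice.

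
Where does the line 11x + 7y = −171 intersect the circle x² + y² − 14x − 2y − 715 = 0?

(−20, 7) and (1, −26)

From the line, y = (−171 − 11x)/7. Substituting:
170x² + 3230x − 3400 = 0  ⟹  x² + 19x − 20 = 0
x = 1 or x = −20, giving (1, −26) and (−20, 7).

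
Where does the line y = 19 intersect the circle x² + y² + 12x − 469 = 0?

Express y = 19 and substitute into the circle:
x² + 12x − 108 = 0
x = 6 or x = −18, giving (6, 19) and (−18, 19).

(−18, 19) and (6, 19)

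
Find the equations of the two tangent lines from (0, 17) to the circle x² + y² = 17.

A line y − (17) = m(x − (0)) is tangent when its distance from (0, 0) is √17:
(0m − (−17))² = 17(m² + 1)
m² − 16 = 0, so m = 4 or m = −4.
Through (0, 17) these give 4x − y = −17 and 4x + y = 17.

4x − y = −17 and 4x + y = 17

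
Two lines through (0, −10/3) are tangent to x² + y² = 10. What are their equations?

A line y − (−10/3) = m(x − (0)) is tangent when its distance from (0, 0) is √10:
(0m − (10/3))² = 10(m² + 1)
9m² − 1 = 0, so m = 1/3 or m = −1/3.
With m = 1/3: x − 3y = 10. With m = −1/3: x + 3y = −10.

x − 3y = 10 and x + 3y = −10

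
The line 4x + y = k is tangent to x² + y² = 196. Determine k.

For a tangent, require d(centre, line) = r = 14.
|4·0 + 1·0 − k| / √17 = 14
|k| = 14√17.

k = ±14√17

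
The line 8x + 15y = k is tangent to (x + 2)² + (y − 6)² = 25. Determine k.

k = −11 or k = 159

Tangency holds when the distance from the centre (−2, 6) to the line equals the radius 5:
|8·(−2) + 15·6 − k| / √289 = 5
|k − (74)| = 5·17, so k = 159 or k = −11.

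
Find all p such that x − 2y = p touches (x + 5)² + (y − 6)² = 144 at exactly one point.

p = −17 ± 12√5

The line touches the circle iff its distance from (−5, 6) is 12:
|1·(−5) − 2·6 − p| / √5 = 12
|p − (−17)| = 12√5.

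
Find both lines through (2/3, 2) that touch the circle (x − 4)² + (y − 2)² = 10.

3x − y = 0 and 3x + y = 4

A line y − (2) = m(x − (2/3)) is tangent when its distance from (4, 2) is √10:
[m·(10/3) − (0)]² = 10(m² + 1)
m² − 9 = 0, so m = 3 or m = −3.
With m = 3: 3x − y = 0. With m = −3: 3x + y = 4.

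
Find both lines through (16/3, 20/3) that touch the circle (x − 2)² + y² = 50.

A line y − (20/3) = m(x − (16/3)) is tangent when its distance from (2, 0) is 5√2:
(−10/3m − (−20/3))² = 50(m² + 1)
7m² + 8m + 1 = 0, so m = −1/7 or m = −1.
With m = −1/7: x + 7y = 52. With m = −1: x + y = 12.

x + 7y = 52 and x + y = 12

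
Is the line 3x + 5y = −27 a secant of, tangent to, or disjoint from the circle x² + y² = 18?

disjoint

Centre (0, 0), r² = 18. Distance² from centre to line = (27)²/34 = 729/34.
Since d² > r², the line lies outside the circle.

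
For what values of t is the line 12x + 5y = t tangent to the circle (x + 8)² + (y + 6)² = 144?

t = −282 or t = 30

For a tangent, require d(centre, line) = r = 12.
|12·(−8) + 5·(−6) − t| / √169 = 12
|t − (−126)| = 12·13, so t = 30 or t = −282.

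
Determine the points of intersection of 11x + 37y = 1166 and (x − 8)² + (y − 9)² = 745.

(−5, 33) and (32, 22)

Express y = (1166 − 11x)/37 and substitute into the circle:
1490x² − 40230x − 238400 = 0  ⟹  x² − 27x − 160 = 0
x = 32 or x = −5, giving (32, 22) and (−5, 33).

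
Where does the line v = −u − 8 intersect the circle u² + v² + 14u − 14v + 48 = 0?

(−14, 6) and (−8, 0)

From the line, v = −u − 8. Substituting:
2u² + 44u + 224 = 0  ⟹  u² + 22u + 112 = 0
u = −8 or u = −14, giving (−8, 0) and (−14, 6).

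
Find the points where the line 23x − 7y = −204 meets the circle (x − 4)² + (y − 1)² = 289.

(−11, −7) and (−4, 16)

From the line, y = (204 + 23x)/7. Substituting:
578x² + 8670x + 25432 = 0  ⟹  x² + 15x + 44 = 0
x = −4 or x = −11, giving (−4, 16) and (−11, −7).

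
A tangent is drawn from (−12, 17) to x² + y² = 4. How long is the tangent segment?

With centre O = (0, 0), |OP|² = 433 and r² = 4.
Power of the point: PT² = |PO|² − r² = 429, so PT = √429.

√429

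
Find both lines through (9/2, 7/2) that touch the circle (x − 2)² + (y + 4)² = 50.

A line y − (7/2) = m(x − (9/2)) is tangent when its distance from (2, −4) is 5√2:
[m·(−5/2) − (−15/2)]² = 50(m² + 1)
7m² + 6m − 1 = 0, so m = −1 or m = 1/7.
Through (9/2, 7/2) these give x + y = 8 and x − 7y = −20.

x + y = 8 and x − 7y = −20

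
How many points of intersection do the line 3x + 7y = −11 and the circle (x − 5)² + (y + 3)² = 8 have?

d² = (3·5 + 7·(−3) − (−11))²/58 = 25/58; r² = 8.
Since d² < r², the line cuts the circle twice.

2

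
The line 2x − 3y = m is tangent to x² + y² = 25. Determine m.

Tangency holds when the distance from the centre (0, 0) to the line equals the radius 5:
|2·0 − 3·0 − m| / √13 = 5
|m| = 5√13.

m = ±5√13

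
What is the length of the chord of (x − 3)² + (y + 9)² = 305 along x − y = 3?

The distance from (3, −9) to the line is 9/√2, and r² = 305.
Chord = 2√(r² − d²) = 2·√(529/2) = 23√2.

23√2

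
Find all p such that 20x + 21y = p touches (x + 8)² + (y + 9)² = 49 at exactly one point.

The line touches the circle iff its distance from (−8, −9) is 7:
|20·(−8) + 21·(−9) − p| / √841 = 7
|p − (−349)| = 7·29, so p = −146 or p = −552.

p = −552 or p = −146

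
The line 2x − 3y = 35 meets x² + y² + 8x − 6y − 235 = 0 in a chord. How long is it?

Centre (−4, 3), r² = 260. Perpendicular distance d from centre to line = |−52| / √13 = 52/√13.
Chord = 2√(r² − d²) = 2·√(52) = 4√13.

4√13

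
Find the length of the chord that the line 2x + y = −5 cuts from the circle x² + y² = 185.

Substitute y = −2x − 5:
5x² + 20x − 160 = 0  ⟹  x² + 4x − 32 = 0
x = 4 or x = −8, giving (4, −13) and (−8, 11).
Chord length = distance between (4, −13) and (−8, 11) = √720 = 12√5.

12√5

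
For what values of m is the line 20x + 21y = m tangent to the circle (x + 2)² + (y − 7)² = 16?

Tangency holds when the distance from the centre (−2, 7) to the line equals the radius 4:
|20·(−2) + 21·7 − m| / √841 = 4
|m − (107)| = 4·29, so m = 223 or m = −9.

m = −9 or m = 223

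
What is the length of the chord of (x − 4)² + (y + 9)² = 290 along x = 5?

Centre (4, −9), r² = 290. Perpendicular distance d from centre to line = |−1| / √1 = 1.
Half the chord is √(r² − d²) = √(289), so the full chord is 34.

34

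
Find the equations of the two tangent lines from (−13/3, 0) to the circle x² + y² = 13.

3x − 2y = −13 and 3x + 2y = −13

A line y − (0) = m(x − (−13/3)) is tangent when its distance from (0, 0) is √13:
[m·(13/3) − (0)]² = 13(m² + 1)
4m² − 9 = 0, so m = 3/2 or m = −3/2.
With m = 3/2: 3x − 2y = −13. With m = −3/2: 3x + 2y = −13.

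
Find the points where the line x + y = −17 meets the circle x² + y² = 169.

(−12, −5) and (−5, −12)

Substitute y = −x − 17:
2x² + 34x + 120 = 0  ⟹  x² + 17x + 60 = 0
x = −5 or x = −12, giving (−5, −12) and (−12, −5).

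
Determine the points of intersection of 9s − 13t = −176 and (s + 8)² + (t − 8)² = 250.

From the line, t = (176 + 9s)/13. Substituting:
250s² + 4000s − 26250 = 0  ⟹  s² + 16s − 105 = 0
s = 5 or s = −21, giving (5, 17) and (−21, −1).

(−21, −1) and (5, 17)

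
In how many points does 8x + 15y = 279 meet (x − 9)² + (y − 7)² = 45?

2

Centre (9, 7), r² = 45. Distance² from centre to line = (−102)²/289 = 36.
Since d² < r², the line cuts the circle twice.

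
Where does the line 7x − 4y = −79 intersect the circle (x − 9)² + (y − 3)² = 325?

(−9, 4) and (−1, 18)

Substitute y = (79 + 7x)/4:
65x² + 650x + 585 = 0  ⟹  x² + 10x + 9 = 0
x = −1 or x = −9, giving (−1, 18) and (−9, 4).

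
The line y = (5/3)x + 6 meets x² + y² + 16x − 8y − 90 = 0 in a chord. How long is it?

4√34

Centre (−8, 4), r² = 170. Perpendicular distance d from centre to line = |−34| / √34 = 34/√34.
Half the chord is √(r² − d²) = √(136), so the full chord is 4√34.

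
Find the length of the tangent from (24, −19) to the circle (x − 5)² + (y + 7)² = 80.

Centre (5, −7), r² = 80. |PO|² = (19)² + (−12)² = 505.
By the tangent–radius right angle, tangent length = √(|PO|² − r²) = √425 = 5√17.

5√17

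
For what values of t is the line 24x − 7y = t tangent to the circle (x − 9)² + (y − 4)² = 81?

The line touches the circle iff its distance from (9, 4) is 9:
|24·9 − 7·4 − t| / √625 = 9
|t − (188)| = 9·25, so t = 413 or t = −37.

t = −37 or t = 413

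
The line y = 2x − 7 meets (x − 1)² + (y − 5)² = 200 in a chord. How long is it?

Express y = 2x − 7 and substitute into the circle:
5x² − 50x − 55 = 0  ⟹  x² − 10x − 11 = 0
x = 11 or x = −1, giving (11, 15) and (−1, −9).
|(11, 15) − (−1, −9)| = √((12)² + (24)²) = 12√5.

12√5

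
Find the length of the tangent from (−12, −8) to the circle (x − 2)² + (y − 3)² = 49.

With centre O = (2, 3), |OP|² = 317 and r² = 49.
Power of the point: PT² = |PO|² − r² = 268, so PT = 2√67.

2√67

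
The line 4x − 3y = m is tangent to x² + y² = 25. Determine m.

Tangency holds when the distance from the centre (0, 0) to the line equals the radius 5:
|4·0 − 3·0 − m| / √25 = 5
|m| = 5·5, so m = 25 or m = −25.

m = −25 or m = 25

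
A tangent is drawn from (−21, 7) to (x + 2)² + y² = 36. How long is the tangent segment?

√374

Centre (−2, 0), r² = 36. |PO|² = (−19)² + (7)² = 410.
The tangent meets the radius at right angles, so tangent² = |PO|² − r² = 410 − 36 = 374.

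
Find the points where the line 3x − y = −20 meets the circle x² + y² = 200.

(−10, −10) and (−2, 14)

Substitute y = 3x + 20:
10x² + 120x + 200 = 0  ⟹  x² + 12x + 20 = 0
x = −2 or x = −10, giving (−2, 14) and (−10, −10).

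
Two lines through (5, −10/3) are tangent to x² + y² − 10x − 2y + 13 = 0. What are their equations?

A line y − (−10/3) = m(x − (5)) is tangent when its distance from (5, 1) is √13:
(0m − (13/3))² = 13(m² + 1)
9m² − 4 = 0, so m = 2/3 or m = −2/3.
With m = 2/3: 2x − 3y = 20. With m = −2/3: 2x + 3y = 0.

2x − 3y = 20 and 2x + 3y = 0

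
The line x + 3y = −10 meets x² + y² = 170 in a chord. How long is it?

8√10

Express y = (−10 − x)/3 and substitute into the circle:
10x² + 20x − 1430 = 0  ⟹  x² + 2x − 143 = 0
x = 11 or x = −13, giving (11, −7) and (−13, 1).
Chord length = distance between (11, −7) and (−13, 1) = √640 = 8√10.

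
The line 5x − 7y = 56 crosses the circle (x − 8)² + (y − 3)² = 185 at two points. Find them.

(0, −8) and (21, 7)

From the line, y = (−56 + 5x)/7. Substituting:
74x² − 1554x = 0  ⟹  x² − 21x = 0
x = 21 or x = 0, giving (21, 7) and (0, −8).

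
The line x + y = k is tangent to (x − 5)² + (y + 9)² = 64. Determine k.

The line touches the circle iff its distance from (5, −9) is 8:
|1·5 + 1·(−9) − k| / √2 = 8
|k − (−4)| = 8√2.

k = −4 ± 8√2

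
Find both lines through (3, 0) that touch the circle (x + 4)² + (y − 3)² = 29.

2x − 5y = 6 and 5x + 2y = 15

Let a tangent through (3, 0) have slope m. Its distance from (−4, 3) must equal √29:
(−7m − (3))² = 29(m² + 1)
10m² + 21m − 10 = 0, so m = 2/5 or m = −5/2.
Through (3, 0) these give 2x − 5y = 6 and 5x + 2y = 15.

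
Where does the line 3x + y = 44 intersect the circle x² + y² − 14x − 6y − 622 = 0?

(5, 29) and (21, −19)

Express y = −3x + 44 and substitute into the circle:
10x² − 260x + 1050 = 0  ⟹  x² − 26x + 105 = 0
x = 21 or x = 5, giving (21, −19) and (5, 29).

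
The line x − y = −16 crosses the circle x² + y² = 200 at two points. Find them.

(−14, 2) and (−2, 14)

From the line, y = x + 16. Substituting:
2x² + 32x + 56 = 0  ⟹  x² + 16x + 28 = 0
x = −2 or x = −14, giving (−2, 14) and (−14, 2).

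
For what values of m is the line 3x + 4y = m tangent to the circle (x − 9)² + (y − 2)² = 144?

m = −25 or m = 95

The line touches the circle iff its distance from (9, 2) is 12:
|3·9 + 4·2 − m| / √25 = 12
|m − (35)| = 12·5, so m = 95 or m = −25.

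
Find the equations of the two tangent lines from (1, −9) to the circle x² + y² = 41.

4x + 5y = −41 and 5x − 4y = 41

Write the tangent as mx − y + (−9 − m·(1)) = 0 and set its distance from the centre to √41:
(−1m − (9))² = 41(m² + 1)
20m² − 9m − 20 = 0, so m = −4/5 or m = 5/4.
With m = −4/5: 4x + 5y = −41. With m = 5/4: 5x − 4y = 41.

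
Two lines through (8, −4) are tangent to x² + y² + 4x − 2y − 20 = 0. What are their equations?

y = −4 and 4x + 3y = 20

A line y − (−4) = m(x − (8)) is tangent when its distance from (−2, 1) is 5:
[m·(−10) − (5)]² = 25(m² + 1)
3m² + 4m = 0, so m = 0 or m = −4/3.
Through (8, −4) these give y = −4 and 4x + 3y = 20.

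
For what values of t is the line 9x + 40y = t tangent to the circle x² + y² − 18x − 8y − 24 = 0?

For a tangent, require d(centre, line) = r = 11.
|9·9 + 40·4 − t| / √1681 = 11
|t − (241)| = 11·41, so t = 692 or t = −210.

t = −210 or t = 692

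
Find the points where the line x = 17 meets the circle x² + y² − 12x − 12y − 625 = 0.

The line gives x = 17. Substituting into the circle:
y² − 12y − 540 = 0
y = 30 or y = −18, giving (17, 30) and (17, −18).

(17, −18) and (17, 30)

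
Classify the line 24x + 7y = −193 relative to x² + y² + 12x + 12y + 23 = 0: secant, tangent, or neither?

d² = (24·(−6) + 7·(−6) − (−193))²/625 = 49/625; r² = 49.
Since d² < r², the line cuts the circle twice.

secant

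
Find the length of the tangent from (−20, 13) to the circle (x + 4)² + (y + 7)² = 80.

24

Centre (−4, −7), r² = 80. |PO|² = (−16)² + (20)² = 656.
The tangent meets the radius at right angles, so tangent² = |PO|² − r² = 656 − 80 = 576.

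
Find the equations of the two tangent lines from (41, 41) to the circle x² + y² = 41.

5x − 4y = 41 and 4x − 5y = −41

Write the tangent as mx − y + (41 − m·(41)) = 0 and set its distance from the centre to √41:
[m·(−41) − (−41)]² = 41(m² + 1)
20m² − 41m + 20 = 0, so m = 5/4 or m = 4/5.
Through (41, 41) these give 5x − 4y = 41 and 4x − 5y = −41.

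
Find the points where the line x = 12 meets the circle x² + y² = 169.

(12, −5) and (12, 5)

The line gives x = 12. Substituting into the circle:
y² − 25 = 0
y = 5 or y = −5, giving (12, 5) and (12, −5).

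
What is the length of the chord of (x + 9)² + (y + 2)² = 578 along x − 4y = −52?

Centre (−9, −2), r² = 578. Perpendicular distance d from centre to line = |51| / √17 = 51/√17.
Chord = 2√(r² − d²) = 2·√(425) = 10√17.

10√17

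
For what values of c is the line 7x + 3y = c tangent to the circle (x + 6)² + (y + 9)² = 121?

For a tangent, require d(centre, line) = r = 11.
|7·(−6) + 3·(−9) − c| / √58 = 11
|c − (−69)| = 11√58.

c = −69 ± 11√58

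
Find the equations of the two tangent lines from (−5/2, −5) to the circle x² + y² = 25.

4x + 3y = −25 and y = −5

Let a tangent through (−5/2, −5) have slope m. Its distance from (0, 0) must equal 5:
(5/2m − (5))² = 25(m² + 1)
3m² + 4m = 0, so m = −4/3 or m = 0.
With m = −4/3: 4x + 3y = −25. With m = 0: y = −5.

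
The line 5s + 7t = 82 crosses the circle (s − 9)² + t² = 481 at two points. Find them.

(−6, 16) and (29, −9)

From the line, t = (82 − 5s)/7. Substituting:
74s² − 1702s − 12876 = 0  ⟹  s² − 23s − 174 = 0
s = 29 or s = −6, giving (29, −9) and (−6, 16).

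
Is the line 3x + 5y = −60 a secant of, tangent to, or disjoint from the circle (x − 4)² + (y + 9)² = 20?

disjoint

Substituting the line into the circle gives 34x² − 110x + 125 = 0.
Δ = 12100 − 17000 = −4900.
No real roots: the line does not meet the circle.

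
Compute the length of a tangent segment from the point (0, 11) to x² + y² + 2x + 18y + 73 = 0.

14√2

With centre O = (−1, −9), |OP|² = 401 and r² = 9.
The tangent meets the radius at right angles, so tangent² = |PO|² − r² = 401 − 9 = 392.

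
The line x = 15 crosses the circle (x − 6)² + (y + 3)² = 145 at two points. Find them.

The line gives x = 15. Substituting into the circle:
y² + 6y − 55 = 0
y = 5 or y = −11, giving (15, 5) and (15, −11).

(15, −11) and (15, 5)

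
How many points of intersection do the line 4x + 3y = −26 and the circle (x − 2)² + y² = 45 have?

Substituting the line into the circle gives 25x² + 172x + 307 = 0.
Δ = 29584 − 30700 = −1116.
No real roots: the line does not meet the circle.

0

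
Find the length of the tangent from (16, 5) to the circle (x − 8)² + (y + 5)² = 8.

With centre O = (8, −5), |OP|² = 164 and r² = 8.
By the tangent–radius right angle, tangent length = √(|PO|² − r²) = √156 = 2√39.

2√39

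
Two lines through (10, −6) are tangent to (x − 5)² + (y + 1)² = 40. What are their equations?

3x − y = 36 and x − 3y = 28

Write the tangent as mx − y + (−6 − m·(10)) = 0 and set its distance from the centre to 2√10:
(−5m − (5))² = 40(m² + 1)
3m² − 10m + 3 = 0, so m = 3 or m = 1/3.
With m = 3: 3x − y = 36. With m = 1/3: x − 3y = 28.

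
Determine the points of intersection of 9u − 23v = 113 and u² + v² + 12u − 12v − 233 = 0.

Substitute v = (−113 + 9u)/23:
610u² + 1830u − 79300 = 0  ⟹  u² + 3u − 130 = 0
u = 10 or u = −13, giving (10, −1) and (−13, −10).

(−13, −10) and (10, −1)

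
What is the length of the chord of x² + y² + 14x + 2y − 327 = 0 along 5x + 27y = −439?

Centre (−7, −1), r² = 377. Perpendicular distance d from centre to line = |377| / √754 = 377/√754.
Chord = 2√(r² − d²) = 2·√(377/2) = √754.

√754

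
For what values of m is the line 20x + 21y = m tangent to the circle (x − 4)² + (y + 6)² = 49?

The line touches the circle iff its distance from (4, −6) is 7:
|20·4 + 21·(−6) − m| / √841 = 7
|m − (−46)| = 7·29, so m = 157 or m = −249.

m = −249 or m = 157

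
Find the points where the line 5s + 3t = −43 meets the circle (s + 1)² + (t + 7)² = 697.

(−17, 14) and (10, −31)

Express t = (−43 − 5s)/3 and substitute into the circle:
34s² + 238s − 5780 = 0  ⟹  s² + 7s − 170 = 0
s = 10 or s = −17, giving (10, −31) and (−17, 14).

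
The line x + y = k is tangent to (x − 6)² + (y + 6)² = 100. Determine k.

The line touches the circle iff its distance from (6, −6) is 10:
|1·6 + 1·(−6) − k| / √2 = 10
|k| = 10√2.

k = ±10√2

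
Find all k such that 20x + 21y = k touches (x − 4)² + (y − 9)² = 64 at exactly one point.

For a tangent, require d(centre, line) = r = 8.
|20·4 + 21·9 − k| / √841 = 8
|k − (269)| = 8·29, so k = 501 or k = 37.

k = 37 or k = 501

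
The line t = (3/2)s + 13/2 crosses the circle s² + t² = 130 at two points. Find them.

(−9, −7) and (3, 11)

Express t = (13 + 3s)/2 and substitute into the circle:
13s² + 78s − 351 = 0  ⟹  s² + 6s − 27 = 0
s = 3 or s = −9, giving (3, 11) and (−9, −7).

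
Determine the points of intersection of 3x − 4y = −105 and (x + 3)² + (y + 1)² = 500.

(−23, 9) and (−7, 21)

From the line, y = (105 + 3x)/4. Substituting:
25x² + 750x + 4025 = 0  ⟹  x² + 30x + 161 = 0
x = −7 or x = −23, giving (−7, 21) and (−23, 9).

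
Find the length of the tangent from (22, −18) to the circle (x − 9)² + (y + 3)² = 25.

3√41

With centre O = (9, −3), |OP|² = 394 and r² = 25.
By the tangent–radius right angle, tangent length = √(|PO|² − r²) = √369 = 3√41.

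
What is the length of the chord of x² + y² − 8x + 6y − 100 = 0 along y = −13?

10

Substitute y = −13:
x² − 8x − 9 = 0
x = 9 or x = −1, giving (9, −13) and (−1, −13).
|(9, −13) − (−1, −13)| = √((10)² + (0)²) = 10.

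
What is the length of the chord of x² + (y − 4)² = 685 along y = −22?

The distance from (0, 4) to the line is 26, and r² = 685.
Half the chord is √(r² − d²) = √(9), so the full chord is 6.

6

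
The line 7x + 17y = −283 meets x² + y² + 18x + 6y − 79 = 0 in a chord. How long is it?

13√2

Substitute y = (−283 − 7x)/17:
338x² + 8450x + 28392 = 0  ⟹  x² + 25x + 84 = 0
x = −4 or x = −21, giving (−4, −15) and (−21, −8).
|(−4, −15) − (−21, −8)| = √((17)² + (−7)²) = 13√2.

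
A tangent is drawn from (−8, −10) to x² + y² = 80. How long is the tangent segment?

With centre O = (0, 0), |OP|² = 164 and r² = 80.
By the tangent–radius right angle, tangent length = √(|PO|² − r²) = √84 = 2√21.

2√21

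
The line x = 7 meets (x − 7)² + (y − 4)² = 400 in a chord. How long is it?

The line gives x = 7. Substituting into the circle:
y² − 8y − 384 = 0
y = 24 or y = −16, giving (7, 24) and (7, −16).
|(7, 24) − (7, −16)| = √((0)² + (40)²) = 40.

40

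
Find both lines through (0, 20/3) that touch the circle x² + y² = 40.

Write the tangent as mx − y + (20/3 − m·(0)) = 0 and set its distance from the centre to 2√10:
[m·(0) − (−20/3)]² = 40(m² + 1)
9m² − 1 = 0, so m = −1/3 or m = 1/3.
Through (0, 20/3) these give x + 3y = 20 and x − 3y = −20.

x + 3y = 20 and x − 3y = −20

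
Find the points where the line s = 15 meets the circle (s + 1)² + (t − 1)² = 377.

The line gives s = 15. Substituting into the circle:
t² − 2t − 120 = 0
t = 12 or t = −10, giving (15, 12) and (15, −10).

(15, −10) and (15, 12)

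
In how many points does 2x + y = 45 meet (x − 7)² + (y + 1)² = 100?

0

Centre (7, −1), r² = 100. Distance² from centre to line = (−32)²/5 = 1024/5.
Since d² > r², the line lies outside the circle.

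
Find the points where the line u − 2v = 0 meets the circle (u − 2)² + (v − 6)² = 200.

(−8, −4) and (16, 8)

Substitute v = (u)/2:
5u² − 40u − 640 = 0  ⟹  u² − 8u − 128 = 0
u = 16 or u = −8, giving (16, 8) and (−8, −4).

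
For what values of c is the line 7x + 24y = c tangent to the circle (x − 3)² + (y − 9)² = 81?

c = 12 or c = 462

For a tangent, require d(centre, line) = r = 9.
|7·3 + 24·9 − c| / √625 = 9
|c − (237)| = 9·25, so c = 462 or c = 12.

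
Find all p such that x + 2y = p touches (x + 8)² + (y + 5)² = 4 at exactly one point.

p = −18 ± 2√5

The line touches the circle iff its distance from (−8, −5) is 2:
|1·(−8) + 2·(−5) − p| / √5 = 2
|p − (−18)| = 2√5.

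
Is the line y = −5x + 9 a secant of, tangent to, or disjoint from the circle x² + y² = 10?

secant

Substituting the line into the circle gives 26x² − 90x + 71 = 0.
Δ = 8100 − 7384 = 716.
Two real roots: the line is a secant.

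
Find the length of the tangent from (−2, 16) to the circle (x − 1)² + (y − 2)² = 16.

Centre (1, 2), r² = 16. |PO|² = (−3)² + (14)² = 205.
Power of the point: PT² = |PO|² − r² = 189, so PT = 3√21.

3√21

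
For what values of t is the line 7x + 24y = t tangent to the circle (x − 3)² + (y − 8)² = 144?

The line touches the circle iff its distance from (3, 8) is 12:
|7·3 + 24·8 − t| / √625 = 12
|t − (213)| = 12·25, so t = 513 or t = −87.

t = −87 or t = 513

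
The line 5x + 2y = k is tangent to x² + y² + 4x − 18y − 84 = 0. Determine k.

The line touches the circle iff its distance from (−2, 9) is 13:
|5·(−2) + 2·9 − k| / √29 = 13
|k − (8)| = 13√29.

k = 8 ± 13√29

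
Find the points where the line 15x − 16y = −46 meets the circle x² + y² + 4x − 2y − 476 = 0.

Express y = (46 + 15x)/16 and substitute into the circle:
481x² + 1924x − 121212 = 0  ⟹  x² + 4x − 252 = 0
x = 14 or x = −18, giving (14, 16) and (−18, −14).

(−18, −14) and (14, 16)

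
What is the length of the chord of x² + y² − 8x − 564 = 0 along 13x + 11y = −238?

From the line, y = (−238 − 13x)/11. Substituting:
290x² + 5220x − 11600 = 0  ⟹  x² + 18x − 40 = 0
x = 2 or x = −20, giving (2, −24) and (−20, 2).
|(2, −24) − (−20, 2)| = √((22)² + (−26)²) = 2√290.

2√290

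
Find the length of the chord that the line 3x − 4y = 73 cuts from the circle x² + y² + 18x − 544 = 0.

Centre (−9, 0), r² = 625. Perpendicular distance d from centre to line = |−100| / √25 = 100/√25.
Chord = 2√(r² − d²) = 2·√(225) = 30.

30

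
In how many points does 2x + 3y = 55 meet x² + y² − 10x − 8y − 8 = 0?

Substituting the line into the circle gives 13x² − 262x + 1633 = 0.
Δ = 68644 − 84916 = −16272.
No real roots: the line does not meet the circle.

0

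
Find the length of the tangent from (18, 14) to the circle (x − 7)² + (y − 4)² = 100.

The centre is (7, 4) and r = 10. The square of the distance from P to the centre is 121 + 100 = 221.
By the tangent–radius right angle, tangent length = √(|PO|² − r²) = √121 = 11.

11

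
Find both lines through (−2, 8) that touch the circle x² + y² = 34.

Let a tangent through (−2, 8) have slope m. Its distance from (0, 0) must equal √34:
[m·(2) − (−8)]² = 34(m² + 1)
15m² − 16m − 15 = 0, so m = −3/5 or m = 5/3.
Through (−2, 8) these give 3x + 5y = 34 and 5x − 3y = −34.

3x + 5y = 34 and 5x − 3y = −34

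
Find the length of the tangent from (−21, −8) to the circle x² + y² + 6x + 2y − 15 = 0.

With centre O = (−3, −1), |OP|² = 373 and r² = 25.
By the tangent–radius right angle, tangent length = √(|PO|² − r²) = √348 = 2√87.

2√87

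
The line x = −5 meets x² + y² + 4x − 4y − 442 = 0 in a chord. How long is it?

The line gives x = −5. Substituting into the circle:
y² − 4y − 437 = 0
y = 23 or y = −19, giving (−5, 23) and (−5, −19).
|(−5, 23) − (−5, −19)| = √((0)² + (42)²) = 42.

42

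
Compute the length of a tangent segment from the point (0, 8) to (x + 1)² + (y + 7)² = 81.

√145

Centre (−1, −7), r² = 81. |PO|² = (1)² + (15)² = 226.
Power of the point: PT² = |PO|² − r² = 145, so PT = √145.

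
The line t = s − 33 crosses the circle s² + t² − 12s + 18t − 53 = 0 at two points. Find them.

(13, −20) and (17, −16)

Substitute t = s − 33:
2s² − 60s + 442 = 0  ⟹  s² − 30s + 221 = 0
s = 17 or s = 13, giving (17, −16) and (13, −20).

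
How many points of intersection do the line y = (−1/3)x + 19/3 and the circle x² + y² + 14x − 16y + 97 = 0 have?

Substituting the line into the circle gives 10x² + 136x + 322 = 0.
Discriminant = (136)² − 4·10·(322) = 5616 > 0.
Two real roots: the line is a secant.

2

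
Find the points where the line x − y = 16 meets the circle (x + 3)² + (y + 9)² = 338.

Express y = x − 16 and substitute into the circle:
2x² − 8x − 280 = 0  ⟹  x² − 4x − 140 = 0
x = 14 or x = −10, giving (14, −2) and (−10, −26).

(−10, −26) and (14, −2)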